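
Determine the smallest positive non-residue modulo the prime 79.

(2/79) = +1, so 2 is a residue.
(3/79) = −1, so 3 is the smallest positive non-residue mod 79.

3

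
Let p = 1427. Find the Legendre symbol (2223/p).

1

First reduce: 2223 ≡ 796 (mod 1427).
Pull out 2^2: since 1427 ≡ 3 (mod 8), (2/1427) = -1, so (2/1427)^2 = +1.
Reciprocity: 199 ≡ 3 and 1427 ≡ 3 (mod 4), so (199/1427) = −(1427/199).
Reduce top mod 199: now compute (34/199).
Pull out 2: since 199 ≡ 7 (mod 8), (2/199) = +1.
Reciprocity: 17 ≡ 1 and 199 ≡ 3 (mod 4), so (17/199) = +(199/17).
Reduce top mod 17: now compute (12/17).
Pull out 2^2: since 17 ≡ 1 (mod 8), (2/17) = +1, so (2/17)^2 = +1.
Reciprocity: 3 ≡ 3 and 17 ≡ 1 (mod 4), so (3/17) = +(17/3).
Reduce top mod 3: now compute (2/3).
Pull out 2: since 3 ≡ 3 (mod 8), (2/3) = -1.
Reached (1/3) = 1. Collecting the sign flips along the way, the symbol is +1.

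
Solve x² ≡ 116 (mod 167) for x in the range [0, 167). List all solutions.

Since 167 ≡ 3 (mod 4), a square root of 116 is 116^((167+1)/4) = 116^42 mod 167.
Repeated squaring: 116^2≡96, 116^4≡31, 116^8≡126, 116^16≡11, 116^32≡121 (mod 167).
116^42 = 116^(32+8+2) ≡ 28 (mod 167).
Check: 28² = 784 ≡ 116 (mod 167). The two roots are 28 and 139.

28, 139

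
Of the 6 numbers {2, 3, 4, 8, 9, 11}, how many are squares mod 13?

(2/13) = -1 → non-residue.
(3/13) = +1 → QR.
(4/13) = +1 → QR.
(8/13) = -1 → non-residue.
(9/13) = +1 → QR.
(11/13) = -1 → non-residue.
Total quadratic residues among the 6: 3.

3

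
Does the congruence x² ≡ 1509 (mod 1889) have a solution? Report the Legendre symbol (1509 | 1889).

Reciprocity: 1509 ≡ 1 and 1889 ≡ 1 (mod 4), so (1509/1889) = +(1889/1509).
Reduce top mod 1509: now compute (380/1509).
Pull out 2^2: since 1509 ≡ 5 (mod 8), (2/1509) = -1, so (2/1509)^2 = +1.
Reciprocity: 95 ≡ 3 and 1509 ≡ 1 (mod 4), so (95/1509) = +(1509/95).
Reduce top mod 95: now compute (84/95).
Pull out 2^2: since 95 ≡ 7 (mod 8), (2/95) = +1, so (2/95)^2 = +1.
Reciprocity: 21 ≡ 1 and 95 ≡ 3 (mod 4), so (21/95) = +(95/21).
Reduce top mod 21: now compute (11/21).
Reciprocity: 11 ≡ 3 and 21 ≡ 1 (mod 4), so (11/21) = +(21/11).
Reduce top mod 11: now compute (10/11).
Pull out 2: since 11 ≡ 3 (mod 8), (2/11) = -1.
Reciprocity: 5 ≡ 1 and 11 ≡ 3 (mod 4), so (5/11) = +(11/5).
Reduce top mod 5: now compute (1/5).
Reached (1/5) = 1. Collecting the sign flips along the way, the symbol is -1.

-1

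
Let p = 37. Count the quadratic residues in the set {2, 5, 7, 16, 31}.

2

(2/37) = -1 → non-residue.
(5/37) = -1 → non-residue.
(7/37) = +1 → QR.
(16/37) = +1 → QR.
(31/37) = -1 → non-residue.
Total quadratic residues among the 5: 2.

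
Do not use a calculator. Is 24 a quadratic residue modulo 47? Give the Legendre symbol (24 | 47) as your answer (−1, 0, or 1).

1

Pull out 2^3: since 47 ≡ 7 (mod 8), (2/47) = +1, so (2/47)^3 = +1.
Reciprocity: 3 ≡ 3 and 47 ≡ 3 (mod 4), so (3/47) = −(47/3).
Reduce top mod 3: now compute (2/3).
Pull out 2: since 3 ≡ 3 (mod 8), (2/3) = -1.
Reached (1/3) = 1. Collecting the sign flips along the way, the symbol is +1.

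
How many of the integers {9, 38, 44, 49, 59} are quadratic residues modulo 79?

(9/79) = +1 → QR.
(38/79) = +1 → QR.
(44/79) = +1 → QR.
(49/79) = +1 → QR.
(59/79) = -1 → non-residue.
Total quadratic residues among the 5: 4.

4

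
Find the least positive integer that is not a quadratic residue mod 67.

2

(2/67) = −1, so 2 is the smallest positive non-residue mod 67.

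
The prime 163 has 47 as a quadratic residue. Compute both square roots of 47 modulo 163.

79, 84

Since 163 ≡ 3 (mod 4), a square root of 47 is 47^((163+1)/4) = 47^41 mod 163.
Repeated squaring: 47^2≡90, 47^4≡113, 47^8≡55, 47^16≡91, 47^32≡131 (mod 163).
47^41 = 47^(32+8+1) ≡ 84 (mod 163).
Check: 84² = 7056 ≡ 47 (mod 163). The two roots are 79 and 84.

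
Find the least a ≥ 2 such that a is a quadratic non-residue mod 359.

(2/359) = +1, so 2 is a residue.
(3/359) = +1, so 3 is a residue.
(4/359) = +1, so 4 is a residue.
(5/359) = +1, so 5 is a residue.
(6/359) = +1, so 6 is a residue.
(7/359) = −1, so 7 is the smallest positive non-residue mod 359.

7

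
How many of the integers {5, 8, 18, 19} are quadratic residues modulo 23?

(5/23) = -1 → non-residue.
(8/23) = +1 → QR.
(18/23) = +1 → QR.
(19/23) = -1 → non-residue.
Total quadratic residues among the 4: 2.

2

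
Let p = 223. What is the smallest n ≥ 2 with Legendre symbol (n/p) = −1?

3

(2/223) = +1, so 2 is a residue.
(3/223) = −1, so 3 is the smallest positive non-residue mod 223.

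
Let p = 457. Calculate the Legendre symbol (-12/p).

First reduce: -12 ≡ 445 (mod 457).
Reciprocity: 445 ≡ 1 and 457 ≡ 1 (mod 4), so (445/457) = +(457/445).
Reduce top mod 445: now compute (12/445).
Pull out 2^2: since 445 ≡ 5 (mod 8), (2/445) = -1, so (2/445)^2 = +1.
Reciprocity: 3 ≡ 3 and 445 ≡ 1 (mod 4), so (3/445) = +(445/3).
Reduce top mod 3: now compute (1/3).
Reached (1/3) = 1. Collecting the sign flips along the way, the symbol is +1.

1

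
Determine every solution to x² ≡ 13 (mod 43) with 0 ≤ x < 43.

20, 23

Since 43 ≡ 3 (mod 4), a square root of 13 is 13^((43+1)/4) = 13^11 mod 43.
Repeated squaring: 13^2≡40, 13^4≡9, 13^8≡38 (mod 43).
13^11 = 13^(8+2+1) ≡ 23 (mod 43).
Check: 23² = 529 ≡ 13 (mod 43). The two roots are 20 and 23.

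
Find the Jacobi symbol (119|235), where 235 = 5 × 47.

Reciprocity: 119 ≡ 3 and 235 ≡ 3 (mod 4), so (119/235) = −(235/119).
Reduce top mod 119: now compute (116/119).
Pull out 2^2: since 119 ≡ 7 (mod 8), (2/119) = +1, so (2/119)^2 = +1.
Reciprocity: 29 ≡ 1 and 119 ≡ 3 (mod 4), so (29/119) = +(119/29).
Reduce top mod 29: now compute (3/29).
Reciprocity: 3 ≡ 3 and 29 ≡ 1 (mod 4), so (3/29) = +(29/3).
Reduce top mod 3: now compute (2/3).
Pull out 2: since 3 ≡ 3 (mod 8), (2/3) = -1.
Reached (1/3) = 1. Collecting the sign flips along the way, the symbol is +1.

1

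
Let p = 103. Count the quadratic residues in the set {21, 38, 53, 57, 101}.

(21/103) = -1 → non-residue.
(38/103) = +1 → QR.
(53/103) = -1 → non-residue.
(57/103) = -1 → non-residue.
(101/103) = -1 → non-residue.
Total quadratic residues among the 5: 1.

1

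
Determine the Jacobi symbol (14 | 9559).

Pull out 2: since 9559 ≡ 7 (mod 8), (2/9559) = +1.
Reciprocity: 7 ≡ 3 and 9559 ≡ 3 (mod 4), so (7/9559) = −(9559/7).
Reduce top mod 7: now compute (4/7).
Pull out 2^2: since 7 ≡ 7 (mod 8), (2/7) = +1, so (2/7)^2 = +1.
Reached (1/7) = 1. Collecting the sign flips along the way, the symbol is -1.

-1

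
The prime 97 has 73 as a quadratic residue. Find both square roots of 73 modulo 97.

97 ≡ 1 (mod 4), so we find a root by search.
Trying successive values, 48² = 2304 ≡ 73 (mod 97). The other root is 97 − 48 = 49.

48, 49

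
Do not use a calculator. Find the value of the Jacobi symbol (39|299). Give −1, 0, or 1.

0

Reciprocity: 39 ≡ 3 and 299 ≡ 3 (mod 4), so (39/299) = −(299/39).
Reduce top mod 39: now compute (26/39).
Pull out 2: since 39 ≡ 7 (mod 8), (2/39) = +1.
Reciprocity: 13 ≡ 1 and 39 ≡ 3 (mod 4), so (13/39) = +(39/13).
Reduce top mod 13: now compute (0/13).
Top reduces to 0: gcd > 1, so the symbol is 0.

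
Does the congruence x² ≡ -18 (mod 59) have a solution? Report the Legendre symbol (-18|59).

Euler's criterion: (-18/59) ≡ 41^29 (mod 59).
41^2 ≡ 29 (mod 59)
41^4 ≡ 15 (mod 59)
41^8 ≡ 48 (mod 59)
41^16 ≡ 3 (mod 59)
41^29 = 41^(16+8+4+1) ≡ 1 (mod 59).
Result is 1, so (-18/59) = 1.

1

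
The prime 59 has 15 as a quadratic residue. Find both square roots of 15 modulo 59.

29, 30

Since 59 ≡ 3 (mod 4), a square root of 15 is 15^((59+1)/4) = 15^15 mod 59.
Repeated squaring: 15^2≡48, 15^4≡3, 15^8≡9 (mod 59).
15^15 = 15^(8+4+2+1) ≡ 29 (mod 59).
Check: 29² = 841 ≡ 15 (mod 59). The two roots are 29 and 30.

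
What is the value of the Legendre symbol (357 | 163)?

First reduce: 357 ≡ 31 (mod 163).
Reciprocity: 31 ≡ 3 and 163 ≡ 3 (mod 4), so (31/163) = −(163/31).
Reduce top mod 31: now compute (8/31).
Pull out 2^3: since 31 ≡ 7 (mod 8), (2/31) = +1, so (2/31)^3 = +1.
Reached (1/31) = 1. Collecting the sign flips along the way, the symbol is -1.

-1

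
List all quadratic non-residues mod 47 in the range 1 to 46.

Square k = 1,…,23 (k and 47−k give the same square):
1²=1, 2²=4, 3²=9, 4²=16, 5²=25, 6²=36, 7²≡2, 8²≡17, 9²≡34, 10²≡6, 11²≡27, 12²≡3, 13²≡28, 14²≡8, 15²≡37, 16²≡21, 17²≡7, 18²≡42, 19²≡32, 20²≡24, 21²≡18, 22²≡14, 23²≡12 (mod 47).
The residues are {1, 2, 3, 4, 6, 7, 8, 9, 12, 14, 16, 17, 18, 21, 24, 25, 27, 28, 32, 34, 36, 37, 42}; the non-residues are the remaining 23 nonzero classes.

5 10 11 13 15 19 20 22 23 26 29 30 31 33 35 38 39 40 41 43 44 45 46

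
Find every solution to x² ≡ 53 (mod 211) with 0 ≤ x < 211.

Since 211 ≡ 3 (mod 4), a square root of 53 is 53^((211+1)/4) = 53^53 mod 211.
Repeated squaring: 53^2≡66, 53^4≡136, 53^8≡139, 53^16≡120, 53^32≡52 (mod 211).
53^53 = 53^(32+16+4+1) ≡ 105 (mod 211).
Check: 105² = 11025 ≡ 53 (mod 211). The two roots are 105 and 106.

105, 106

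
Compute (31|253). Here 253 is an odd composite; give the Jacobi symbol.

1

Reciprocity: 31 ≡ 3 and 253 ≡ 1 (mod 4), so (31/253) = +(253/31).
Reduce top mod 31: now compute (5/31).
Reciprocity: 5 ≡ 1 and 31 ≡ 3 (mod 4), so (5/31) = +(31/5).
Reduce top mod 5: now compute (1/5).
Reached (1/5) = 1. Collecting the sign flips along the way, the symbol is +1.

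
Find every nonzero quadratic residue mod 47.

1,2,3,4,6,7,8,9,12,14,16,17,18,21,24,25,27,28,32,34,36,37,42

Square k = 1,…,23 (k and 47−k give the same square):
1²=1, 2²=4, 3²=9, 4²=16, 5²=25, 6²=36, 7²≡2, 8²≡17, 9²≡34, 10²≡6, 11²≡27, 12²≡3, 13²≡28, 14²≡8, 15²≡37, 16²≡21, 17²≡7, 18²≡42, 19²≡32, 20²≡24, 21²≡18, 22²≡14, 23²≡12 (mod 47).
So the quadratic residues mod 47 are {1, 2, 3, 4, 6, 7, 8, 9, 12, 14, 16, 17, 18, 21, 24, 25, 27, 28, 32, 34, 36, 37, 42}.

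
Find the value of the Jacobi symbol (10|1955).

0

Pull out 2: since 1955 ≡ 3 (mod 8), (2/1955) = -1.
Reciprocity: 5 ≡ 1 and 1955 ≡ 3 (mod 4), so (5/1955) = +(1955/5).
Reduce top mod 5: now compute (0/5).
Top reduces to 0: gcd > 1, so the symbol is 0.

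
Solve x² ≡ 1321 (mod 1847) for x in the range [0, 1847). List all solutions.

Since 1847 ≡ 3 (mod 4), a square root of 1321 is 1321^((1847+1)/4) = 1321^462 mod 1847.
Repeated squaring: 1321^2≡1473, 1321^4≡1351, 1321^8≡365, 1321^16≡241, 1321^32≡824, 1321^64≡1127, 1321^128≡1240, 1321^256≡896 (mod 1847).
1321^462 = 1321^(256+128+64+8+4+2) ≡ 1330 (mod 1847).
Check: 1330² = 1768900 ≡ 1321 (mod 1847). The two roots are 517 and 1330.

517, 1330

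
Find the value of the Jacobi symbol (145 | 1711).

Reciprocity: 145 ≡ 1 and 1711 ≡ 3 (mod 4), so (145/1711) = +(1711/145).
Reduce top mod 145: now compute (116/145).
Pull out 2^2: since 145 ≡ 1 (mod 8), (2/145) = +1, so (2/145)^2 = +1.
Reciprocity: 29 ≡ 1 and 145 ≡ 1 (mod 4), so (29/145) = +(145/29).
Reduce top mod 29: now compute (0/29).
Top reduces to 0: gcd > 1, so the symbol is 0.

0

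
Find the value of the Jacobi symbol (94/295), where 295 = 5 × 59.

1

Pull out 2: since 295 ≡ 7 (mod 8), (2/295) = +1.
Reciprocity: 47 ≡ 3 and 295 ≡ 3 (mod 4), so (47/295) = −(295/47).
Reduce top mod 47: now compute (13/47).
Reciprocity: 13 ≡ 1 and 47 ≡ 3 (mod 4), so (13/47) = +(47/13).
Reduce top mod 13: now compute (8/13).
Pull out 2^3: since 13 ≡ 5 (mod 8), (2/13) = -1, so (2/13)^3 = -1.
Reached (1/13) = 1. Collecting the sign flips along the way, the symbol is +1.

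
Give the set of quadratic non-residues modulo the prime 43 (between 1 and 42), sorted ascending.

2 3 5 7 8 12 18 19 20 22 26 27 28 29 30 32 33 34 37 39 42

Square k = 1,…,21 (k and 43−k give the same square):
1²=1, 2²=4, 3²=9, 4²=16, 5²=25, 6²=36, 7²≡6, 8²≡21, 9²≡38, 10²≡14, 11²≡35, 12²≡15, 13²≡40, 14²≡24, 15²≡10, 16²≡41, 17²≡31, 18²≡23, 19²≡17, 20²≡13, 21²≡11 (mod 43).
The residues are {1, 4, 6, 9, 10, 11, 13, 14, 15, 16, 17, 21, 23, 24, 25, 31, 35, 36, 38, 40, 41}; the non-residues are the remaining 21 nonzero classes.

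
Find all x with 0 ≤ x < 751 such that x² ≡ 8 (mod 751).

226, 525

Since 751 ≡ 3 (mod 4), a square root of 8 is 8^((751+1)/4) = 8^188 mod 751.
Repeated squaring: 8^2≡64, 8^4≡341, 8^8≡627, 8^16≡356, 8^32≡568, 8^64≡445, 8^128≡512 (mod 751).
8^188 = 8^(128+32+16+8+4) ≡ 525 (mod 751).
Check: 525² = 275625 ≡ 8 (mod 751). The two roots are 226 and 525.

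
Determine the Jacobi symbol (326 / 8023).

Pull out 2: since 8023 ≡ 7 (mod 8), (2/8023) = +1.
Reciprocity: 163 ≡ 3 and 8023 ≡ 3 (mod 4), so (163/8023) = −(8023/163).
Reduce top mod 163: now compute (36/163).
Pull out 2^2: since 163 ≡ 3 (mod 8), (2/163) = -1, so (2/163)^2 = +1.
Reciprocity: 9 ≡ 1 and 163 ≡ 3 (mod 4), so (9/163) = +(163/9).
Reduce top mod 9: now compute (1/9).
Reached (1/9) = 1. Collecting the sign flips along the way, the symbol is -1.

-1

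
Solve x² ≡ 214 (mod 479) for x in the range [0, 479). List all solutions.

94, 385

Since 479 ≡ 3 (mod 4), a square root of 214 is 214^((479+1)/4) = 214^120 mod 479.
Repeated squaring: 214^2≡291, 214^4≡377, 214^8≡345, 214^16≡233, 214^32≡162, 214^64≡378 (mod 479).
214^120 = 214^(64+32+16+8) ≡ 385 (mod 479).
Check: 385² = 148225 ≡ 214 (mod 479). The two roots are 94 and 385.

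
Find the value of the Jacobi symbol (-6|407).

First reduce: -6 ≡ 401 (mod 407).
Reciprocity: 401 ≡ 1 and 407 ≡ 3 (mod 4), so (401/407) = +(407/401).
Reduce top mod 401: now compute (6/401).
Pull out 2: since 401 ≡ 1 (mod 8), (2/401) = +1.
Reciprocity: 3 ≡ 3 and 401 ≡ 1 (mod 4), so (3/401) = +(401/3).
Reduce top mod 3: now compute (2/3).
Pull out 2: since 3 ≡ 3 (mod 8), (2/3) = -1.
Reached (1/3) = 1. Collecting the sign flips along the way, the symbol is -1.

-1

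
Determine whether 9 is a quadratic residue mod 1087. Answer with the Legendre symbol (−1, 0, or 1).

Reciprocity: 9 ≡ 1 and 1087 ≡ 3 (mod 4), so (9/1087) = +(1087/9).
Reduce top mod 9: now compute (7/9).
Reciprocity: 7 ≡ 3 and 9 ≡ 1 (mod 4), so (7/9) = +(9/7).
Reduce top mod 7: now compute (2/7).
Pull out 2: since 7 ≡ 7 (mod 8), (2/7) = +1.
Reached (1/7) = 1. Collecting the sign flips along the way, the symbol is +1.

1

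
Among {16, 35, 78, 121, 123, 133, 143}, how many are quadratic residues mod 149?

6

(16/149) = +1 → QR.
(35/149) = +1 → QR.
(78/149) = -1 → non-residue.
(121/149) = +1 → QR.
(123/149) = +1 → QR.
(133/149) = +1 → QR.
(143/149) = +1 → QR.
Total quadratic residues among the 7: 6.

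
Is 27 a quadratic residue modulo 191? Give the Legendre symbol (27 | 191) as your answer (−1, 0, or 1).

Reciprocity: 27 ≡ 3 and 191 ≡ 3 (mod 4), so (27/191) = −(191/27).
Reduce top mod 27: now compute (2/27).
Pull out 2: since 27 ≡ 3 (mod 8), (2/27) = -1.
Reached (1/27) = 1. Collecting the sign flips along the way, the symbol is +1.

1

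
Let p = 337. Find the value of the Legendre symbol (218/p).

-1

Euler's criterion: (218/337) ≡ 218^168 (mod 337).
218^2 ≡ 7 (mod 337)
218^4 ≡ 49 (mod 337)
218^8 ≡ 42 (mod 337)
218^16 ≡ 79 (mod 337)
218^32 ≡ 175 (mod 337)
218^64 ≡ 295 (mod 337)
218^128 ≡ 79 (mod 337)
218^168 = 218^(128+32+8) ≡ 336 (mod 337).
Result is 336 ≡ −1, so (218/337) = −1.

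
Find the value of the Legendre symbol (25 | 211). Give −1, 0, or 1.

1

Reciprocity: 25 ≡ 1 and 211 ≡ 3 (mod 4), so (25/211) = +(211/25).
Reduce top mod 25: now compute (11/25).
Reciprocity: 11 ≡ 3 and 25 ≡ 1 (mod 4), so (11/25) = +(25/11).
Reduce top mod 11: now compute (3/11).
Reciprocity: 3 ≡ 3 and 11 ≡ 3 (mod 4), so (3/11) = −(11/3).
Reduce top mod 3: now compute (2/3).
Pull out 2: since 3 ≡ 3 (mod 8), (2/3) = -1.
Reached (1/3) = 1. Collecting the sign flips along the way, the symbol is +1.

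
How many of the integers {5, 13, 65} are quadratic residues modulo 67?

1

(5/67) = -1 → non-residue.
(13/67) = -1 → non-residue.
(65/67) = +1 → QR.
Total quadratic residues among the 3: 1.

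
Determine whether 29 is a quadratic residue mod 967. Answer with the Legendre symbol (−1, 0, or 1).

-1

Reciprocity: 29 ≡ 1 and 967 ≡ 3 (mod 4), so (29/967) = +(967/29).
Reduce top mod 29: now compute (10/29).
Pull out 2: since 29 ≡ 5 (mod 8), (2/29) = -1.
Reciprocity: 5 ≡ 1 and 29 ≡ 1 (mod 4), so (5/29) = +(29/5).
Reduce top mod 5: now compute (4/5).
Pull out 2^2: since 5 ≡ 5 (mod 8), (2/5) = -1, so (2/5)^2 = +1.
Reached (1/5) = 1. Collecting the sign flips along the way, the symbol is -1.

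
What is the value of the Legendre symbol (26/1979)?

Pull out 2: since 1979 ≡ 3 (mod 8), (2/1979) = -1.
Reciprocity: 13 ≡ 1 and 1979 ≡ 3 (mod 4), so (13/1979) = +(1979/13).
Reduce top mod 13: now compute (3/13).
Reciprocity: 3 ≡ 3 and 13 ≡ 1 (mod 4), so (3/13) = +(13/3).
Reduce top mod 3: now compute (1/3).
Reached (1/3) = 1. Collecting the sign flips along the way, the symbol is -1.

-1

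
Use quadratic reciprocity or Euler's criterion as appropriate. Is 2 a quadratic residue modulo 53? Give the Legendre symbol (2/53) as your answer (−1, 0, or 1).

-1

Pull out 2: since 53 ≡ 5 (mod 8), (2/53) = -1.
Reached (1/53) = 1. Collecting the sign flips along the way, the symbol is -1.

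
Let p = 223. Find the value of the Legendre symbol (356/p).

First reduce: 356 ≡ 133 (mod 223).
Reciprocity: 133 ≡ 1 and 223 ≡ 3 (mod 4), so (133/223) = +(223/133).
Reduce top mod 133: now compute (90/133).
Pull out 2: since 133 ≡ 5 (mod 8), (2/133) = -1.
Reciprocity: 45 ≡ 1 and 133 ≡ 1 (mod 4), so (45/133) = +(133/45).
Reduce top mod 45: now compute (43/45).
Reciprocity: 43 ≡ 3 and 45 ≡ 1 (mod 4), so (43/45) = +(45/43).
Reduce top mod 43: now compute (2/43).
Pull out 2: since 43 ≡ 3 (mod 8), (2/43) = -1.
Reached (1/43) = 1. Collecting the sign flips along the way, the symbol is +1.

1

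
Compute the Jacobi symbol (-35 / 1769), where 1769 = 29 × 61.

-1

First reduce: -35 ≡ 1734 (mod 1769).
Pull out 2: since 1769 ≡ 1 (mod 8), (2/1769) = +1.
Reciprocity: 867 ≡ 3 and 1769 ≡ 1 (mod 4), so (867/1769) = +(1769/867).
Reduce top mod 867: now compute (35/867).
Reciprocity: 35 ≡ 3 and 867 ≡ 3 (mod 4), so (35/867) = −(867/35).
Reduce top mod 35: now compute (27/35).
Reciprocity: 27 ≡ 3 and 35 ≡ 3 (mod 4), so (27/35) = −(35/27).
Reduce top mod 27: now compute (8/27).
Pull out 2^3: since 27 ≡ 3 (mod 8), (2/27) = -1, so (2/27)^3 = -1.
Reached (1/27) = 1. Collecting the sign flips along the way, the symbol is -1.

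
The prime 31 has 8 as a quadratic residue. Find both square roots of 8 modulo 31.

Since 31 ≡ 3 (mod 4), a square root of 8 is 8^((31+1)/4) = 8^8 mod 31.
Repeated squaring: 8^2≡2, 8^4≡4, 8^8≡16 (mod 31).
8^8 = 8^(8) ≡ 16 (mod 31).
Check: 16² = 256 ≡ 8 (mod 31). The two roots are 15 and 16.

15, 16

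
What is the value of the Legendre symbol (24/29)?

Pull out 2^3: since 29 ≡ 5 (mod 8), (2/29) = -1, so (2/29)^3 = -1.
Reciprocity: 3 ≡ 3 and 29 ≡ 1 (mod 4), so (3/29) = +(29/3).
Reduce top mod 3: now compute (2/3).
Pull out 2: since 3 ≡ 3 (mod 8), (2/3) = -1.
Reached (1/3) = 1. Collecting the sign flips along the way, the symbol is +1.

1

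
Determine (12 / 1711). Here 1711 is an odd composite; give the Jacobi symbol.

Pull out 2^2: since 1711 ≡ 7 (mod 8), (2/1711) = +1, so (2/1711)^2 = +1.
Reciprocity: 3 ≡ 3 and 1711 ≡ 3 (mod 4), so (3/1711) = −(1711/3).
Reduce top mod 3: now compute (1/3).
Reached (1/3) = 1. Collecting the sign flips along the way, the symbol is -1.

-1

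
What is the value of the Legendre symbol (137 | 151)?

1

Reciprocity: 137 ≡ 1 and 151 ≡ 3 (mod 4), so (137/151) = +(151/137).
Reduce top mod 137: now compute (14/137).
Pull out 2: since 137 ≡ 1 (mod 8), (2/137) = +1.
Reciprocity: 7 ≡ 3 and 137 ≡ 1 (mod 4), so (7/137) = +(137/7).
Reduce top mod 7: now compute (4/7).
Pull out 2^2: since 7 ≡ 7 (mod 8), (2/7) = +1, so (2/7)^2 = +1.
Reached (1/7) = 1. Collecting the sign flips along the way, the symbol is +1.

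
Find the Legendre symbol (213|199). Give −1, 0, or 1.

Euler's criterion: (213/199) ≡ 14^99 (mod 199).
14^2 ≡ 196 (mod 199)
14^4 ≡ 9 (mod 199)
14^8 ≡ 81 (mod 199)
14^16 ≡ 193 (mod 199)
14^32 ≡ 36 (mod 199)
14^64 ≡ 102 (mod 199)
14^99 = 14^(64+32+2+1) ≡ 1 (mod 199).
Result is 1, so (213/199) = 1.

1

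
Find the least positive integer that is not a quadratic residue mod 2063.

(2/2063) = +1, so 2 is a residue.
(3/2063) = +1, so 3 is a residue.
(4/2063) = +1, so 4 is a residue.
(5/2063) = −1, so 5 is the smallest positive non-residue mod 2063.

5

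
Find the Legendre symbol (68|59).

Euler's criterion: (68/59) ≡ 9^29 (mod 59).
9^2 ≡ 22 (mod 59)
9^4 ≡ 12 (mod 59)
9^8 ≡ 26 (mod 59)
9^16 ≡ 27 (mod 59)
9^29 = 9^(16+8+4+1) ≡ 1 (mod 59).
Result is 1, so (68/59) = 1.

1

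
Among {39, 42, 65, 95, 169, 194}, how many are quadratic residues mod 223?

3

(39/223) = +1 → QR.
(42/223) = -1 → non-residue.
(65/223) = +1 → QR.
(95/223) = -1 → non-residue.
(169/223) = +1 → QR.
(194/223) = -1 → non-residue.
Total quadratic residues among the 6: 3.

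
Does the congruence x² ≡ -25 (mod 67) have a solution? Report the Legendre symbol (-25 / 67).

-1

First reduce: -25 ≡ 42 (mod 67).
Pull out 2: since 67 ≡ 3 (mod 8), (2/67) = -1.
Reciprocity: 21 ≡ 1 and 67 ≡ 3 (mod 4), so (21/67) = +(67/21).
Reduce top mod 21: now compute (4/21).
Pull out 2^2: since 21 ≡ 5 (mod 8), (2/21) = -1, so (2/21)^2 = +1.
Reached (1/21) = 1. Collecting the sign flips along the way, the symbol is -1.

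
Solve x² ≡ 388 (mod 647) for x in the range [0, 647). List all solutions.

Since 647 ≡ 3 (mod 4), a square root of 388 is 388^((647+1)/4) = 388^162 mod 647.
Repeated squaring: 388^2≡440, 388^4≡147, 388^8≡258, 388^16≡570, 388^32≡106, 388^64≡237, 388^128≡527 (mod 647).
388^162 = 388^(128+32+2) ≡ 397 (mod 647).
Check: 397² = 157609 ≡ 388 (mod 647). The two roots are 250 and 397.

250, 397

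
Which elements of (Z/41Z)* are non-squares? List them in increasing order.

3 6 7 11 12 13 14 15 17 19 22 24 26 27 28 29 30 34 35 38

Square k = 1,…,20 (k and 41−k give the same square):
1²=1, 2²=4, 3²=9, 4²=16, 5²=25, 6²=36, 7²≡8, 8²≡23, 9²≡40, 10²≡18, 11²≡39, 12²≡21, 13²≡5, 14²≡32, 15²≡20, 16²≡10, 17²≡2, 18²≡37, 19²≡33, 20²≡31 (mod 41).
The residues are {1, 2, 4, 5, 8, 9, 10, 16, 18, 20, 21, 23, 25, 31, 32, 33, 36, 37, 39, 40}; the non-residues are the remaining 20 nonzero classes.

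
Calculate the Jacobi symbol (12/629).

-1

Pull out 2^2: since 629 ≡ 5 (mod 8), (2/629) = -1, so (2/629)^2 = +1.
Reciprocity: 3 ≡ 3 and 629 ≡ 1 (mod 4), so (3/629) = +(629/3).
Reduce top mod 3: now compute (2/3).
Pull out 2: since 3 ≡ 3 (mod 8), (2/3) = -1.
Reached (1/3) = 1. Collecting the sign flips along the way, the symbol is -1.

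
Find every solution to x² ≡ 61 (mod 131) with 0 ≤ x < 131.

42, 89

Since 131 ≡ 3 (mod 4), a square root of 61 is 61^((131+1)/4) = 61^33 mod 131.
Repeated squaring: 61^2≡53, 61^4≡58, 61^8≡89, 61^16≡61, 61^32≡53 (mod 131).
61^33 = 61^(32+1) ≡ 89 (mod 131).
Check: 89² = 7921 ≡ 61 (mod 131). The two roots are 42 and 89.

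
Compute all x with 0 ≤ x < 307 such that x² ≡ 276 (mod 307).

131, 176

Since 307 ≡ 3 (mod 4), a square root of 276 is 276^((307+1)/4) = 276^77 mod 307.
Repeated squaring: 276^2≡40, 276^4≡65, 276^8≡234, 276^16≡110, 276^32≡127, 276^64≡165 (mod 307).
276^77 = 276^(64+8+4+1) ≡ 176 (mod 307).
Check: 176² = 30976 ≡ 276 (mod 307). The two roots are 131 and 176.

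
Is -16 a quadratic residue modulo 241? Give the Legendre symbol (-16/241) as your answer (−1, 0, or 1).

1

Euler's criterion: (-16/241) ≡ 225^120 (mod 241).
225^2 ≡ 15 (mod 241)
225^4 ≡ 225 (mod 241)
225^8 ≡ 15 (mod 241)
225^16 ≡ 225 (mod 241)
225^32 ≡ 15 (mod 241)
225^64 ≡ 225 (mod 241)
225^120 = 225^(64+32+16+8) ≡ 1 (mod 241).
Result is 1, so (-16/241) = 1.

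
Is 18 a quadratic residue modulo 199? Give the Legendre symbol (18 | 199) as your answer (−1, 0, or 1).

Euler's criterion: (18/199) ≡ 18^99 (mod 199).
18^2 ≡ 125 (mod 199)
18^4 ≡ 103 (mod 199)
18^8 ≡ 62 (mod 199)
18^16 ≡ 63 (mod 199)
18^32 ≡ 188 (mod 199)
18^64 ≡ 121 (mod 199)
18^99 = 18^(64+32+2+1) ≡ 1 (mod 199).
Result is 1, so (18/199) = 1.

1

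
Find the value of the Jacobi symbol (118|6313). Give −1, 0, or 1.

0

Pull out 2: since 6313 ≡ 1 (mod 8), (2/6313) = +1.
Reciprocity: 59 ≡ 3 and 6313 ≡ 1 (mod 4), so (59/6313) = +(6313/59).
Reduce top mod 59: now compute (0/59).
Top reduces to 0: gcd > 1, so the symbol is 0.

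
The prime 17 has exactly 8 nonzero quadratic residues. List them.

Square k = 1,…,8 (k and 17−k give the same square):
1²=1, 2²=4, 3²=9, 4²=16, 5²≡8, 6²≡2, 7²≡15, 8²≡13 (mod 17).
So the quadratic residues mod 17 are {1, 2, 4, 8, 9, 13, 15, 16}.

1, 2, 4, 8, 9, 13, 15, 16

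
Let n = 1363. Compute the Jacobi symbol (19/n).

1

Reciprocity: 19 ≡ 3 and 1363 ≡ 3 (mod 4), so (19/1363) = −(1363/19).
Reduce top mod 19: now compute (14/19).
Pull out 2: since 19 ≡ 3 (mod 8), (2/19) = -1.
Reciprocity: 7 ≡ 3 and 19 ≡ 3 (mod 4), so (7/19) = −(19/7).
Reduce top mod 7: now compute (5/7).
Reciprocity: 5 ≡ 1 and 7 ≡ 3 (mod 4), so (5/7) = +(7/5).
Reduce top mod 5: now compute (2/5).
Pull out 2: since 5 ≡ 5 (mod 8), (2/5) = -1.
Reached (1/5) = 1. Collecting the sign flips along the way, the symbol is +1.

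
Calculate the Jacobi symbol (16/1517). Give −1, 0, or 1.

Pull out 2^4: since 1517 ≡ 5 (mod 8), (2/1517) = -1, so (2/1517)^4 = +1.
Reached (1/1517) = 1. Collecting the sign flips along the way, the symbol is +1.

1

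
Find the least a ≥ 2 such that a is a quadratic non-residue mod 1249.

(2/1249) = +1, so 2 is a residue.
(3/1249) = +1, so 3 is a residue.
(4/1249) = +1, so 4 is a residue.
(5/1249) = +1, so 5 is a residue.
(6/1249) = +1, so 6 is a residue.
(7/1249) = −1, so 7 is the smallest positive non-residue mod 1249.

7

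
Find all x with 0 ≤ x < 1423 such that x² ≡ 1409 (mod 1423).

160, 1263

Since 1423 ≡ 3 (mod 4), a square root of 1409 is 1409^((1423+1)/4) = 1409^356 mod 1423.
Repeated squaring: 1409^2≡196, 1409^4≡1418, 1409^8≡25, 1409^16≡625, 1409^32≡723, 1409^64≡488, 1409^128≡503, 1409^256≡1138 (mod 1423).
1409^356 = 1409^(256+64+32+4) ≡ 1263 (mod 1423).
Check: 1263² = 1595169 ≡ 1409 (mod 1423). The two roots are 160 and 1263.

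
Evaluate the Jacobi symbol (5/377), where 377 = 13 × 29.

-1

Reciprocity: 5 ≡ 1 and 377 ≡ 1 (mod 4), so (5/377) = +(377/5).
Reduce top mod 5: now compute (2/5).
Pull out 2: since 5 ≡ 5 (mod 8), (2/5) = -1.
Reached (1/5) = 1. Collecting the sign flips along the way, the symbol is -1.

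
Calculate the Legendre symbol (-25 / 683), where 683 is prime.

First reduce: -25 ≡ 658 (mod 683).
Pull out 2: since 683 ≡ 3 (mod 8), (2/683) = -1.
Reciprocity: 329 ≡ 1 and 683 ≡ 3 (mod 4), so (329/683) = +(683/329).
Reduce top mod 329: now compute (25/329).
Reciprocity: 25 ≡ 1 and 329 ≡ 1 (mod 4), so (25/329) = +(329/25).
Reduce top mod 25: now compute (4/25).
Pull out 2^2: since 25 ≡ 1 (mod 8), (2/25) = +1, so (2/25)^2 = +1.
Reached (1/25) = 1. Collecting the sign flips along the way, the symbol is -1.

-1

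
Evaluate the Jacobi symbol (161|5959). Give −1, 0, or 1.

Reciprocity: 161 ≡ 1 and 5959 ≡ 3 (mod 4), so (161/5959) = +(5959/161).
Reduce top mod 161: now compute (2/161).
Pull out 2: since 161 ≡ 1 (mod 8), (2/161) = +1.
Reached (1/161) = 1. Collecting the sign flips along the way, the symbol is +1.

1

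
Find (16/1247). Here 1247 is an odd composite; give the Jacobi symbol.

Pull out 2^4: since 1247 ≡ 7 (mod 8), (2/1247) = +1, so (2/1247)^4 = +1.
Reached (1/1247) = 1. Collecting the sign flips along the way, the symbol is +1.

1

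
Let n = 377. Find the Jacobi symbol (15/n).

1

Reciprocity: 15 ≡ 3 and 377 ≡ 1 (mod 4), so (15/377) = +(377/15).
Reduce top mod 15: now compute (2/15).
Pull out 2: since 15 ≡ 7 (mod 8), (2/15) = +1.
Reached (1/15) = 1. Collecting the sign flips along the way, the symbol is +1.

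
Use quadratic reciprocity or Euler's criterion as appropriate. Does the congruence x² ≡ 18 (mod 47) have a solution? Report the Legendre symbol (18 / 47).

1

Pull out 2: since 47 ≡ 7 (mod 8), (2/47) = +1.
Reciprocity: 9 ≡ 1 and 47 ≡ 3 (mod 4), so (9/47) = +(47/9).
Reduce top mod 9: now compute (2/9).
Pull out 2: since 9 ≡ 1 (mod 8), (2/9) = +1.
Reached (1/9) = 1. Collecting the sign flips along the way, the symbol is +1.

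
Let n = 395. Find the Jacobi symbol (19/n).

1

Reciprocity: 19 ≡ 3 and 395 ≡ 3 (mod 4), so (19/395) = −(395/19).
Reduce top mod 19: now compute (15/19).
Reciprocity: 15 ≡ 3 and 19 ≡ 3 (mod 4), so (15/19) = −(19/15).
Reduce top mod 15: now compute (4/15).
Pull out 2^2: since 15 ≡ 7 (mod 8), (2/15) = +1, so (2/15)^2 = +1.
Reached (1/15) = 1. Collecting the sign flips along the way, the symbol is +1.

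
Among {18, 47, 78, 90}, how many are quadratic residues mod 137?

2

(18/137) = +1 → QR.
(47/137) = -1 → non-residue.
(78/137) = +1 → QR.
(90/137) = -1 → non-residue.
Total quadratic residues among the 4: 2.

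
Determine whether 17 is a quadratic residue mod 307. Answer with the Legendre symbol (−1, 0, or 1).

Reciprocity: 17 ≡ 1 and 307 ≡ 3 (mod 4), so (17/307) = +(307/17).
Reduce top mod 17: now compute (1/17).
Reached (1/17) = 1. Collecting the sign flips along the way, the symbol is +1.

1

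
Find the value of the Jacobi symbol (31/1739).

Reciprocity: 31 ≡ 3 and 1739 ≡ 3 (mod 4), so (31/1739) = −(1739/31).
Reduce top mod 31: now compute (3/31).
Reciprocity: 3 ≡ 3 and 31 ≡ 3 (mod 4), so (3/31) = −(31/3).
Reduce top mod 3: now compute (1/3).
Reached (1/3) = 1. Collecting the sign flips along the way, the symbol is +1.

1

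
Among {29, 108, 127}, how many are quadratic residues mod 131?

(29/131) = -1 → non-residue.
(108/131) = +1 → QR.
(127/131) = -1 → non-residue.
Total quadratic residues among the 3: 1.

1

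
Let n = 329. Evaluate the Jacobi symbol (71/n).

1

Reciprocity: 71 ≡ 3 and 329 ≡ 1 (mod 4), so (71/329) = +(329/71).
Reduce top mod 71: now compute (45/71).
Reciprocity: 45 ≡ 1 and 71 ≡ 3 (mod 4), so (45/71) = +(71/45).
Reduce top mod 45: now compute (26/45).
Pull out 2: since 45 ≡ 5 (mod 8), (2/45) = -1.
Reciprocity: 13 ≡ 1 and 45 ≡ 1 (mod 4), so (13/45) = +(45/13).
Reduce top mod 13: now compute (6/13).
Pull out 2: since 13 ≡ 5 (mod 8), (2/13) = -1.
Reciprocity: 3 ≡ 3 and 13 ≡ 1 (mod 4), so (3/13) = +(13/3).
Reduce top mod 3: now compute (1/3).
Reached (1/3) = 1. Collecting the sign flips along the way, the symbol is +1.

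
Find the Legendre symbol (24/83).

-1

Pull out 2^3: since 83 ≡ 3 (mod 8), (2/83) = -1, so (2/83)^3 = -1.
Reciprocity: 3 ≡ 3 and 83 ≡ 3 (mod 4), so (3/83) = −(83/3).
Reduce top mod 3: now compute (2/3).
Pull out 2: since 3 ≡ 3 (mod 8), (2/3) = -1.
Reached (1/3) = 1. Collecting the sign flips along the way, the symbol is -1.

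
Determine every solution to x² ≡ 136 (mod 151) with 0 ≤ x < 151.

Since 151 ≡ 3 (mod 4), a square root of 136 is 136^((151+1)/4) = 136^38 mod 151.
Repeated squaring: 136^2≡74, 136^4≡40, 136^8≡90, 136^16≡97, 136^32≡47 (mod 151).
136^38 = 136^(32+4+2) ≡ 49 (mod 151).
Check: 49² = 2401 ≡ 136 (mod 151). The two roots are 49 and 102.

49, 102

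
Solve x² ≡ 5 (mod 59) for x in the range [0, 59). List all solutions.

Since 59 ≡ 3 (mod 4), a square root of 5 is 5^((59+1)/4) = 5^15 mod 59.
Repeated squaring: 5^2≡25, 5^4≡35, 5^8≡45 (mod 59).
5^15 = 5^(8+4+2+1) ≡ 51 (mod 59).
Check: 51² = 2601 ≡ 5 (mod 59). The two roots are 8 and 51.

8, 51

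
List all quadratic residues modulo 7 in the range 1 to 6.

Square k = 1,…,3 (k and 7−k give the same square):
1²=1, 2²=4, 3²≡2 (mod 7).
So the quadratic residues mod 7 are {1, 2, 4}.

1,2,4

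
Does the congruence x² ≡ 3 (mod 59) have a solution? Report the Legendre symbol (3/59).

1

Euler's criterion: (3/59) ≡ 3^29 (mod 59).
3^2 ≡ 9 (mod 59)
3^4 ≡ 22 (mod 59)
3^8 ≡ 12 (mod 59)
3^16 ≡ 26 (mod 59)
3^29 = 3^(16+8+4+1) ≡ 1 (mod 59).
Result is 1, so (3/59) = 1.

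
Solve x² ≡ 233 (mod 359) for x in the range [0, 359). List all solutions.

Since 359 ≡ 3 (mod 4), a square root of 233 is 233^((359+1)/4) = 233^90 mod 359.
Repeated squaring: 233^2≡80, 233^4≡297, 233^8≡254, 233^16≡255, 233^32≡46, 233^64≡321 (mod 359).
233^90 = 233^(64+16+8+2) ≡ 289 (mod 359).
Check: 289² = 83521 ≡ 233 (mod 359). The two roots are 70 and 289.

70, 289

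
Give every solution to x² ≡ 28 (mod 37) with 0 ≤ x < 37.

37 ≡ 1 (mod 4), so we find a root by search.
Trying successive values, 18² = 324 ≡ 28 (mod 37). The other root is 37 − 18 = 19.

18, 19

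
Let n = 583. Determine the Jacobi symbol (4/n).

1

Pull out 2^2: since 583 ≡ 7 (mod 8), (2/583) = +1, so (2/583)^2 = +1.
Reached (1/583) = 1. Collecting the sign flips along the way, the symbol is +1.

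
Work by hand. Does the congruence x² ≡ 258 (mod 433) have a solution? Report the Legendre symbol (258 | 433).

Pull out 2: since 433 ≡ 1 (mod 8), (2/433) = +1.
Reciprocity: 129 ≡ 1 and 433 ≡ 1 (mod 4), so (129/433) = +(433/129).
Reduce top mod 129: now compute (46/129).
Pull out 2: since 129 ≡ 1 (mod 8), (2/129) = +1.
Reciprocity: 23 ≡ 3 and 129 ≡ 1 (mod 4), so (23/129) = +(129/23).
Reduce top mod 23: now compute (14/23).
Pull out 2: since 23 ≡ 7 (mod 8), (2/23) = +1.
Reciprocity: 7 ≡ 3 and 23 ≡ 3 (mod 4), so (7/23) = −(23/7).
Reduce top mod 7: now compute (2/7).
Pull out 2: since 7 ≡ 7 (mod 8), (2/7) = +1.
Reached (1/7) = 1. Collecting the sign flips along the way, the symbol is -1.

-1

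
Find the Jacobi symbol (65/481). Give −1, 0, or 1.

Reciprocity: 65 ≡ 1 and 481 ≡ 1 (mod 4), so (65/481) = +(481/65).
Reduce top mod 65: now compute (26/65).
Pull out 2: since 65 ≡ 1 (mod 8), (2/65) = +1.
Reciprocity: 13 ≡ 1 and 65 ≡ 1 (mod 4), so (13/65) = +(65/13).
Reduce top mod 13: now compute (0/13).
Top reduces to 0: gcd > 1, so the symbol is 0.

0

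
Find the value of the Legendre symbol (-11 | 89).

First reduce: -11 ≡ 78 (mod 89).
Pull out 2: since 89 ≡ 1 (mod 8), (2/89) = +1.
Reciprocity: 39 ≡ 3 and 89 ≡ 1 (mod 4), so (39/89) = +(89/39).
Reduce top mod 39: now compute (11/39).
Reciprocity: 11 ≡ 3 and 39 ≡ 3 (mod 4), so (11/39) = −(39/11).
Reduce top mod 11: now compute (6/11).
Pull out 2: since 11 ≡ 3 (mod 8), (2/11) = -1.
Reciprocity: 3 ≡ 3 and 11 ≡ 3 (mod 4), so (3/11) = −(11/3).
Reduce top mod 3: now compute (2/3).
Pull out 2: since 3 ≡ 3 (mod 8), (2/3) = -1.
Reached (1/3) = 1. Collecting the sign flips along the way, the symbol is +1.

1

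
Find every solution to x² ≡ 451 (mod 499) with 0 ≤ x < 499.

Since 499 ≡ 3 (mod 4), a square root of 451 is 451^((499+1)/4) = 451^125 mod 499.
Repeated squaring: 451^2≡308, 451^4≡54, 451^8≡421, 451^16≡96, 451^32≡234, 451^64≡365 (mod 499).
451^125 = 451^(64+32+16+8+4+1) ≡ 118 (mod 499).
Check: 118² = 13924 ≡ 451 (mod 499). The two roots are 118 and 381.

118, 381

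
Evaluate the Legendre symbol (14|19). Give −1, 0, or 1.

-1

Euler's criterion: (14/19) ≡ 14^9 (mod 19).
14^2 ≡ 6 (mod 19)
14^4 ≡ 17 (mod 19)
14^8 ≡ 4 (mod 19)
14^9 = 14^(8+1) ≡ 18 (mod 19).
Result is 18 ≡ −1, so (14/19) = −1.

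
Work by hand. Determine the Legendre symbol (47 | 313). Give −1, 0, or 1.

-1

Euler's criterion: (47/313) ≡ 47^156 (mod 313).
47^2 ≡ 18 (mod 313)
47^4 ≡ 11 (mod 313)
47^8 ≡ 121 (mod 313)
47^16 ≡ 243 (mod 313)
47^32 ≡ 205 (mod 313)
47^64 ≡ 83 (mod 313)
47^128 ≡ 3 (mod 313)
47^156 = 47^(128+16+8+4) ≡ 312 (mod 313).
Result is 312 ≡ −1, so (47/313) = −1.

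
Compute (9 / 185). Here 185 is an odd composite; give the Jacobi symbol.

Reciprocity: 9 ≡ 1 and 185 ≡ 1 (mod 4), so (9/185) = +(185/9).
Reduce top mod 9: now compute (5/9).
Reciprocity: 5 ≡ 1 and 9 ≡ 1 (mod 4), so (5/9) = +(9/5).
Reduce top mod 5: now compute (4/5).
Pull out 2^2: since 5 ≡ 5 (mod 8), (2/5) = -1, so (2/5)^2 = +1.
Reached (1/5) = 1. Collecting the sign flips along the way, the symbol is +1.

1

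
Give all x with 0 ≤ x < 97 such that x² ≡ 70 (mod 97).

97 ≡ 1 (mod 4), so we find a root by search.
Trying successive values, 19² = 361 ≡ 70 (mod 97). The other root is 97 − 19 = 78.

19, 78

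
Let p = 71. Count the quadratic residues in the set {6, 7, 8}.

2

(6/71) = +1 → QR.
(7/71) = -1 → non-residue.
(8/71) = +1 → QR.
Total quadratic residues among the 3: 2.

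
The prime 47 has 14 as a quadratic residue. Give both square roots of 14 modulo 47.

Since 47 ≡ 3 (mod 4), a square root of 14 is 14^((47+1)/4) = 14^12 mod 47.
Repeated squaring: 14^2≡8, 14^4≡17, 14^8≡7 (mod 47).
14^12 = 14^(8+4) ≡ 25 (mod 47).
Check: 25² = 625 ≡ 14 (mod 47). The two roots are 22 and 25.

22, 25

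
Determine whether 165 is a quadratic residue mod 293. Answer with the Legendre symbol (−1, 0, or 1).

-1

Reciprocity: 165 ≡ 1 and 293 ≡ 1 (mod 4), so (165/293) = +(293/165).
Reduce top mod 165: now compute (128/165).
Pull out 2^7: since 165 ≡ 5 (mod 8), (2/165) = -1, so (2/165)^7 = -1.
Reached (1/165) = 1. Collecting the sign flips along the way, the symbol is -1.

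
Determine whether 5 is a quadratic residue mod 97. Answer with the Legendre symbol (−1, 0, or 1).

Reciprocity: 5 ≡ 1 and 97 ≡ 1 (mod 4), so (5/97) = +(97/5).
Reduce top mod 5: now compute (2/5).
Pull out 2: since 5 ≡ 5 (mod 8), (2/5) = -1.
Reached (1/5) = 1. Collecting the sign flips along the way, the symbol is -1.

-1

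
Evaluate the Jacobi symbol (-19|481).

1

First reduce: -19 ≡ 462 (mod 481).
Pull out 2: since 481 ≡ 1 (mod 8), (2/481) = +1.
Reciprocity: 231 ≡ 3 and 481 ≡ 1 (mod 4), so (231/481) = +(481/231).
Reduce top mod 231: now compute (19/231).
Reciprocity: 19 ≡ 3 and 231 ≡ 3 (mod 4), so (19/231) = −(231/19).
Reduce top mod 19: now compute (3/19).
Reciprocity: 3 ≡ 3 and 19 ≡ 3 (mod 4), so (3/19) = −(19/3).
Reduce top mod 3: now compute (1/3).
Reached (1/3) = 1. Collecting the sign flips along the way, the symbol is +1.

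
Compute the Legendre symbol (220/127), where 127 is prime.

First reduce: 220 ≡ 93 (mod 127).
Reciprocity: 93 ≡ 1 and 127 ≡ 3 (mod 4), so (93/127) = +(127/93).
Reduce top mod 93: now compute (34/93).
Pull out 2: since 93 ≡ 5 (mod 8), (2/93) = -1.
Reciprocity: 17 ≡ 1 and 93 ≡ 1 (mod 4), so (17/93) = +(93/17).
Reduce top mod 17: now compute (8/17).
Pull out 2^3: since 17 ≡ 1 (mod 8), (2/17) = +1, so (2/17)^3 = +1.
Reached (1/17) = 1. Collecting the sign flips along the way, the symbol is -1.

-1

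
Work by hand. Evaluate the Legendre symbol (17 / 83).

Reciprocity: 17 ≡ 1 and 83 ≡ 3 (mod 4), so (17/83) = +(83/17).
Reduce top mod 17: now compute (15/17).
Reciprocity: 15 ≡ 3 and 17 ≡ 1 (mod 4), so (15/17) = +(17/15).
Reduce top mod 15: now compute (2/15).
Pull out 2: since 15 ≡ 7 (mod 8), (2/15) = +1.
Reached (1/15) = 1. Collecting the sign flips along the way, the symbol is +1.

1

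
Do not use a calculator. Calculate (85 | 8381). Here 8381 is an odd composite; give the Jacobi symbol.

Reciprocity: 85 ≡ 1 and 8381 ≡ 1 (mod 4), so (85/8381) = +(8381/85).
Reduce top mod 85: now compute (51/85).
Reciprocity: 51 ≡ 3 and 85 ≡ 1 (mod 4), so (51/85) = +(85/51).
Reduce top mod 51: now compute (34/51).
Pull out 2: since 51 ≡ 3 (mod 8), (2/51) = -1.
Reciprocity: 17 ≡ 1 and 51 ≡ 3 (mod 4), so (17/51) = +(51/17).
Reduce top mod 17: now compute (0/17).
Top reduces to 0: gcd > 1, so the symbol is 0.

0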